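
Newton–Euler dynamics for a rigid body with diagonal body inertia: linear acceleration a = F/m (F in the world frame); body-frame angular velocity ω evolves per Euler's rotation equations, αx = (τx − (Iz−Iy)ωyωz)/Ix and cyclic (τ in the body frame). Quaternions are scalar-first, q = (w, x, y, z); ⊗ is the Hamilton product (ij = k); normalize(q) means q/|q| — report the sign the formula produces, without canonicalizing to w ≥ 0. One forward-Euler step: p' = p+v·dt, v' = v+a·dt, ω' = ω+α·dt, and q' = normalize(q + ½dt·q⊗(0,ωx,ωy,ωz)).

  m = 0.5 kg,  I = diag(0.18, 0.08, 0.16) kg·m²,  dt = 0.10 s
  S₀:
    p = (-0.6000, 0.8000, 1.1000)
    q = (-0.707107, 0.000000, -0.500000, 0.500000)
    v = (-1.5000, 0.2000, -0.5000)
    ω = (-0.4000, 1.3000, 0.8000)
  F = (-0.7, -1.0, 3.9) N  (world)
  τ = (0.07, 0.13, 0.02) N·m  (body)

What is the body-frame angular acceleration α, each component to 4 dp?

α = (-0.0733, 1.7050, -0.2000)

gyro term ω×Iω = (0.0832, -0.0064, 0.0520)
(τ − ω×Iω)/I = (-0.0733, 1.7050, -0.2000)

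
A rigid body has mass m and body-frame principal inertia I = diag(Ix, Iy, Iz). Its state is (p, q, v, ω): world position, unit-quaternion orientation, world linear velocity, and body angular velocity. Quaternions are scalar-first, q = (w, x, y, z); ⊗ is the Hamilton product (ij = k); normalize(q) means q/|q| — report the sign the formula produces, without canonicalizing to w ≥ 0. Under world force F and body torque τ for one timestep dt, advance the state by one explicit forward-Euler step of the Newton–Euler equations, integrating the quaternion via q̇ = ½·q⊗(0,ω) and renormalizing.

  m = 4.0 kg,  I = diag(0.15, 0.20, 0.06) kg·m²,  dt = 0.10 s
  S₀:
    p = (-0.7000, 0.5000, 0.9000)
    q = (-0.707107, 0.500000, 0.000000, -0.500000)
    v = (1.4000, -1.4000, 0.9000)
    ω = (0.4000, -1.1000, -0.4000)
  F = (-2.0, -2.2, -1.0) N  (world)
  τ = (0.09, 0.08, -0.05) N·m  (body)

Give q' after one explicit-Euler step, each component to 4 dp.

q' = (-0.7257, 0.4575, 0.0388, -0.5124)

Hamilton product q⊗(0,ω) = (-0.4000000, -0.8328428, 0.7778177, -0.2671572)
q + ½dt·q⊗(0,ω), renormalized = (-0.7257, 0.4575, 0.0388, -0.5124)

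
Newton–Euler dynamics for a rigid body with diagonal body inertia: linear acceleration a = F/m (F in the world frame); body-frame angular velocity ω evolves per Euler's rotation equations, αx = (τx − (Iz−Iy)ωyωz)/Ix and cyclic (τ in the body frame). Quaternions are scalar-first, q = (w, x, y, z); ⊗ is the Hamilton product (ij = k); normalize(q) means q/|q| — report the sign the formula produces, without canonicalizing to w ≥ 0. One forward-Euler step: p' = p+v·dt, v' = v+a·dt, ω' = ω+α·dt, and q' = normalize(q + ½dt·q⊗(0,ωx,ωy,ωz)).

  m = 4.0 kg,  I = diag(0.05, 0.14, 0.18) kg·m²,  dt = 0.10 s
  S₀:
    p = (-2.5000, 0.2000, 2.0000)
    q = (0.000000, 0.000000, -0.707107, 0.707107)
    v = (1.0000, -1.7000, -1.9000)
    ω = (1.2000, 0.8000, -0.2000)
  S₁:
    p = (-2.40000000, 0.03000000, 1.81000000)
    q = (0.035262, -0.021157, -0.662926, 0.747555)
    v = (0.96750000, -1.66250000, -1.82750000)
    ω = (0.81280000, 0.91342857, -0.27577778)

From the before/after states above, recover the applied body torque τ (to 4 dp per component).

τ = (-0.2000, 0.1900, -0.0500)

Δω = ω₁−ω₀ = (-0.38720000, 0.11342857, -0.07577778)
precession coupling = (-0.0064, 0.0312, 0.0864)
I·α + gyro = (-0.2000, 0.1900, -0.0500)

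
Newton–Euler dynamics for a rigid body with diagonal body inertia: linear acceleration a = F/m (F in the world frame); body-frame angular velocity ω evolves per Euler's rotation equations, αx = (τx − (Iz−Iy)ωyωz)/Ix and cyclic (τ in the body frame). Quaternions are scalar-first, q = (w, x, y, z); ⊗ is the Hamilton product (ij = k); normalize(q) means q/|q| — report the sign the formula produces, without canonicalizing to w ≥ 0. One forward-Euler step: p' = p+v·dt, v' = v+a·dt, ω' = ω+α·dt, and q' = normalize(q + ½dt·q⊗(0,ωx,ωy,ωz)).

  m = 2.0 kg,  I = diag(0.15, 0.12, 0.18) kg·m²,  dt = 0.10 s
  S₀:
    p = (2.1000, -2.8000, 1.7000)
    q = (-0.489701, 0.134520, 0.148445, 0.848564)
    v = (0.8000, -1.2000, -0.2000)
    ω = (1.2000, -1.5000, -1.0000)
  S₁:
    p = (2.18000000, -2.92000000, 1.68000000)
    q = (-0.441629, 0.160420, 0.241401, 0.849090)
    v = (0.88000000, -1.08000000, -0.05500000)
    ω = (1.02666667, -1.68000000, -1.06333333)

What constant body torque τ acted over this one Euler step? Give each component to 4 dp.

τ = (-0.1700, -0.1800, -0.0600)

rate change Δω = (-0.17333333, -0.18000000, -0.06333333)
precession coupling = (0.0900, 0.0360, 0.0540)
τ = I·(Δω/dt) + ω₀×(Iω₀) = (-0.1700, -0.1800, -0.0600)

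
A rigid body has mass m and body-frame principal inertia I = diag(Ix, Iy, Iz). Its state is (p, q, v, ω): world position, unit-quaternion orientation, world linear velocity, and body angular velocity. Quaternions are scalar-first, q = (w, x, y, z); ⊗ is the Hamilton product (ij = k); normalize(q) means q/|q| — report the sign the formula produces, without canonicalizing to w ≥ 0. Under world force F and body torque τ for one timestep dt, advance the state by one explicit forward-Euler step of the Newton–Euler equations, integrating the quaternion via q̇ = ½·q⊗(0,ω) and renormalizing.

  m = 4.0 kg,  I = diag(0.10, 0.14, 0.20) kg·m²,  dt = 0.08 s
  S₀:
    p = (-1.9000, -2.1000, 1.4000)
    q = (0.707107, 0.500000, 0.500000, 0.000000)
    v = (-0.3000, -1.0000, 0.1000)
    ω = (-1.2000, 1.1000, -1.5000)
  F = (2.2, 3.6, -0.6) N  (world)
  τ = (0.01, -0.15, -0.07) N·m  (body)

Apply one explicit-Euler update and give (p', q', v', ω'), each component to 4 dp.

p' = (-1.9240, -2.1800, 1.4080)
q' = (0.7063, 0.4344, 0.5589, 0.0036)
v' = (-0.2560, -0.9280, 0.0880)
ω' = (-1.1128, 1.1171, -1.5069)

a = (0.5500, 0.9000, -0.1500)
p + v·dt = (-1.9240, -2.1800, 1.4080)
v + (F/m)dt = (-0.2560, -0.9280, 0.0880)
angular accel α = (1.0900, 0.2143, -0.0860)
new body rate ω' = (-1.1128, 1.1171, -1.5069)
Hamilton product q⊗(0,ω) = (0.0500000, -1.5985284, 1.5278177, 0.0893395)
q' = normalize(q + ½dt·q⊗(0,ω)) = (0.7063, 0.4344, 0.5589, 0.0036)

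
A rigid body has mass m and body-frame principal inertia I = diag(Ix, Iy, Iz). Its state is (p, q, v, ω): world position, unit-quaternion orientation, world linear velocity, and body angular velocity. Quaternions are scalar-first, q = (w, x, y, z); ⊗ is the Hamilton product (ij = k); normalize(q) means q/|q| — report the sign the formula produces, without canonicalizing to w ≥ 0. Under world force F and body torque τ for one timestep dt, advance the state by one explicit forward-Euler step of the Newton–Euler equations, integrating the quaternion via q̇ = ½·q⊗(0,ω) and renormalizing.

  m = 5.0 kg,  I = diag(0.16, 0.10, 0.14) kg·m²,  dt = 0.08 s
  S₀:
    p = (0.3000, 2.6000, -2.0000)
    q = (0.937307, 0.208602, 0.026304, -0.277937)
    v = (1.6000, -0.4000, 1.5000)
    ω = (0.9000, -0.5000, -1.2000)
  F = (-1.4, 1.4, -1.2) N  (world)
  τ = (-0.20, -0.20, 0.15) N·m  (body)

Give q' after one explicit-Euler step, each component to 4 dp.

Hamilton product q⊗(0,ω) = (-0.5081142, 0.6730430, -0.4684744, -1.2527430)
updated quaternion q' = (0.9152, 0.2351, 0.0075, -0.3274)

q' = (0.9152, 0.2351, 0.0075, -0.3274)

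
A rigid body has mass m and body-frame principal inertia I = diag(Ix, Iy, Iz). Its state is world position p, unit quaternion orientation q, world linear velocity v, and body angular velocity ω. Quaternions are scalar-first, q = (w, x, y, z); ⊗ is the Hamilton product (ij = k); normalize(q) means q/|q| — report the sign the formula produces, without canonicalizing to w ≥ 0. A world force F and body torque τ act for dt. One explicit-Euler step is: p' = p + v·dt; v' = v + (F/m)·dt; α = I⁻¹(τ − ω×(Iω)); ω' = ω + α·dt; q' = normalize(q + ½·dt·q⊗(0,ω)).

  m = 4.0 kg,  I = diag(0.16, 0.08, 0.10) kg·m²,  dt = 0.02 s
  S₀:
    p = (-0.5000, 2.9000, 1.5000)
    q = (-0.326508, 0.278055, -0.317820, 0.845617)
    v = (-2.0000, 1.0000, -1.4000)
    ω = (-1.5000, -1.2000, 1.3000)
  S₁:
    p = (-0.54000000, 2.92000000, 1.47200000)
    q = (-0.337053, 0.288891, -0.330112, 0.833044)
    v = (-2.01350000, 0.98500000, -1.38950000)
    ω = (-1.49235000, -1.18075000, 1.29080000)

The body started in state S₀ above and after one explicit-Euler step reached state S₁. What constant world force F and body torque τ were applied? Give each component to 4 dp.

F = (-2.7000, -3.0000, 2.1000)
τ = (0.0300, -0.0400, -0.1900)

ω₁ − ω₀ = (0.00765000, 0.01925000, -0.00920000)
ω₀×(Iω₀) = (-0.0312, -0.1170, -0.1440)
applied torque τ = (0.0300, -0.0400, -0.1900)
velocity change Δv = (-0.01350000, -0.01500000, 0.01050000)
applied force F = (-2.7000, -3.0000, 2.1000)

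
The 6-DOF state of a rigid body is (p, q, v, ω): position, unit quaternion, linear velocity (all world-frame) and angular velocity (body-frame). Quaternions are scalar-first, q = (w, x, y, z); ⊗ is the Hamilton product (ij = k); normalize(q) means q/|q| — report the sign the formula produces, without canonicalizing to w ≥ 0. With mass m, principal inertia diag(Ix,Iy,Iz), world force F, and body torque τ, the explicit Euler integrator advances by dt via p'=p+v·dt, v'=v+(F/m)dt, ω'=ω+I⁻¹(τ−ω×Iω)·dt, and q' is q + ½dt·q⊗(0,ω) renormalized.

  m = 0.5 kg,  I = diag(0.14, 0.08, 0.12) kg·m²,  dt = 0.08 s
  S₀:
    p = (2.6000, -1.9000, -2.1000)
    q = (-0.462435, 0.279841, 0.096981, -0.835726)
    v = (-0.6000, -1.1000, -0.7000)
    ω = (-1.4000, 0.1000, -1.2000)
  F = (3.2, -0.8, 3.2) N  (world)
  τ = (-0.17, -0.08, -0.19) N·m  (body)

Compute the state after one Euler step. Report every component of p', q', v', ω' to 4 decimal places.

a = F/m = (6.4000, -1.6000, 6.4000)
new position p' = (2.5520, -1.9880, -2.1560)
v' = v + a·dt = (-0.0880, -1.2280, -0.1880)
precession coupling ω×(Iω) = (-0.0048, 0.0336, 0.0084)
α = I⁻¹(τ − ω×Iω) = (-1.1800, -1.4200, -1.6533)
ω' = ω + α·dt = (-1.4944, -0.0136, -1.3323)
Hamilton product q⊗(0,ω) = (-0.6207919, 0.6146044, 1.4595821, 0.7186795)
q' = normalize(q + ½dt·q⊗(0,ω)) = (-0.4859, 0.3036, 0.1549, -0.8048)

p' = (2.5520, -1.9880, -2.1560)
q' = (-0.4859, 0.3036, 0.1549, -0.8048)
v' = (-0.0880, -1.2280, -0.1880)
ω' = (-1.4944, -0.0136, -1.3323)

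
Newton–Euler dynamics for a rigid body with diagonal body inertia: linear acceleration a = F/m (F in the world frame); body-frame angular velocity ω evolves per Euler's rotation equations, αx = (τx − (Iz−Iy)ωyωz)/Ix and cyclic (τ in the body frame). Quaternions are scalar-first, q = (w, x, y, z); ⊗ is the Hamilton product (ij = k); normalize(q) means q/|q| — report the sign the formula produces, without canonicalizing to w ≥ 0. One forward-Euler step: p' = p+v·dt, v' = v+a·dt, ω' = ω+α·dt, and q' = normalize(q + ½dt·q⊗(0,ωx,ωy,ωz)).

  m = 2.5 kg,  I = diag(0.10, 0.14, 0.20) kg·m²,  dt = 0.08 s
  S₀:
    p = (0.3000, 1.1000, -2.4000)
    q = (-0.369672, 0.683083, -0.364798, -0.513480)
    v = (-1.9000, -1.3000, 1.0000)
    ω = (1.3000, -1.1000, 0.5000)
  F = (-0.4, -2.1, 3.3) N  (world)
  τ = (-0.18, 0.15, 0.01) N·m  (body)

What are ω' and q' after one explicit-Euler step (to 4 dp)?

gyro term ω×Iω = (-0.0330, -0.0650, -0.0572)
α = I⁻¹(τ − ω×Iω) = (-1.4700, 1.5357, 0.3360)
ω + α·dt = (1.1824, -0.9771, 0.5269)
Hamilton product q⊗(0,ω) = (-1.0325457, -1.2278006, -0.6024263, -0.4619899)
updated quaternion q' = (-0.4099, 0.6324, -0.3879, -0.5306)

ω' = (1.1824, -0.9771, 0.5269)
q' = (-0.4099, 0.6324, -0.3879, -0.5306)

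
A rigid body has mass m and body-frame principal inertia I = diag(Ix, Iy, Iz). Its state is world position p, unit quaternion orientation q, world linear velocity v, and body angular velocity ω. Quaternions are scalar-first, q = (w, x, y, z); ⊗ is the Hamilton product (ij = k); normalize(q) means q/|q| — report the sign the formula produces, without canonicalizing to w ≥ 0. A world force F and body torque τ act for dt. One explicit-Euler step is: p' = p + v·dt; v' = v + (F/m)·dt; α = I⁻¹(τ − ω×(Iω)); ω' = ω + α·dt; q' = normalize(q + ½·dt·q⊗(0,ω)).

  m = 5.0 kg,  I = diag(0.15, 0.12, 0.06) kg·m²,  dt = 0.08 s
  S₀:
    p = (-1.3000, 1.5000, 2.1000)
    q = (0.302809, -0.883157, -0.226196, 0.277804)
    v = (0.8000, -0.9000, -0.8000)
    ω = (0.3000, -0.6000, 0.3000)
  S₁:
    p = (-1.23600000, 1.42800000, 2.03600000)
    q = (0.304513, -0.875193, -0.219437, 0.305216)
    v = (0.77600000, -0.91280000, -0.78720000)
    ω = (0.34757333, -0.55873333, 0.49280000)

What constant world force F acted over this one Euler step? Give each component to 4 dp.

F = (-1.5000, -0.8000, 0.8000)

Δv = v₁−v₀ = (-0.02400000, -0.01280000, 0.01280000)
F = m·Δv/dt = (-1.5000, -0.8000, 0.8000)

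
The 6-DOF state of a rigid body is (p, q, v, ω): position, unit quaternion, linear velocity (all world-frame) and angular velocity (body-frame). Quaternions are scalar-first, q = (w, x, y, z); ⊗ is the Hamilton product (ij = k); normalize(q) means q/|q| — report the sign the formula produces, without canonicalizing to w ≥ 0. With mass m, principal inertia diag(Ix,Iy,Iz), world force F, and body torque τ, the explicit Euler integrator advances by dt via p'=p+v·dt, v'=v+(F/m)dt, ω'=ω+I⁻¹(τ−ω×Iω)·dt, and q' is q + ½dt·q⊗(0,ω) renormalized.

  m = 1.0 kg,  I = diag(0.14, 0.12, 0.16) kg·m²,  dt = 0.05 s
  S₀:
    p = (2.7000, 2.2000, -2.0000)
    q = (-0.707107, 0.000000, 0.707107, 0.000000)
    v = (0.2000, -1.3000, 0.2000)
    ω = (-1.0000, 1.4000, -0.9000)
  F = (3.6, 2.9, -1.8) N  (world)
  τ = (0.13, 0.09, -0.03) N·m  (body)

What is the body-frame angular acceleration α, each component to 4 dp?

α = (1.2886, 0.9000, -0.3625)

precession coupling ω×(Iω) = (-0.0504, -0.0180, 0.0280)
angular accel α = (1.2886, 0.9000, -0.3625)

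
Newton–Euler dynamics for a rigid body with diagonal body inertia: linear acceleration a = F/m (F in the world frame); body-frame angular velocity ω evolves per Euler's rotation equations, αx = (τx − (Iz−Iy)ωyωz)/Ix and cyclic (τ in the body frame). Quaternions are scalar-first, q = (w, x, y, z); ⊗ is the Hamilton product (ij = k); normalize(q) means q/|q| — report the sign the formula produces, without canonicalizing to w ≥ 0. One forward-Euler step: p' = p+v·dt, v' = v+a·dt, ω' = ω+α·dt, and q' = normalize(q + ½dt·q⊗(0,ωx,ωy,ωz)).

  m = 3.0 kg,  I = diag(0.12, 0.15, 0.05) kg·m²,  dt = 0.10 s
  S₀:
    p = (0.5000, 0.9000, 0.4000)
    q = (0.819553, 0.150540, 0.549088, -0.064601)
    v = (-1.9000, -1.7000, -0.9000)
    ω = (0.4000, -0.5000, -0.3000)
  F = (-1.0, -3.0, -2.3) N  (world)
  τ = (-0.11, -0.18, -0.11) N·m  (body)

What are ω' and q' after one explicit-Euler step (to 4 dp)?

(τ − ω×Iω)/I = (-0.7917, -1.1440, -2.0800)
ω + α·dt = (0.3208, -0.6144, -0.5080)
q⊗(0,ω) = (0.1949477, 0.1307943, -0.3904549, -0.5407711)
updated quaternion q' = (0.8288, 0.1570, 0.5292, -0.0916)

ω' = (0.3208, -0.6144, -0.5080)
q' = (0.8288, 0.1570, 0.5292, -0.0916)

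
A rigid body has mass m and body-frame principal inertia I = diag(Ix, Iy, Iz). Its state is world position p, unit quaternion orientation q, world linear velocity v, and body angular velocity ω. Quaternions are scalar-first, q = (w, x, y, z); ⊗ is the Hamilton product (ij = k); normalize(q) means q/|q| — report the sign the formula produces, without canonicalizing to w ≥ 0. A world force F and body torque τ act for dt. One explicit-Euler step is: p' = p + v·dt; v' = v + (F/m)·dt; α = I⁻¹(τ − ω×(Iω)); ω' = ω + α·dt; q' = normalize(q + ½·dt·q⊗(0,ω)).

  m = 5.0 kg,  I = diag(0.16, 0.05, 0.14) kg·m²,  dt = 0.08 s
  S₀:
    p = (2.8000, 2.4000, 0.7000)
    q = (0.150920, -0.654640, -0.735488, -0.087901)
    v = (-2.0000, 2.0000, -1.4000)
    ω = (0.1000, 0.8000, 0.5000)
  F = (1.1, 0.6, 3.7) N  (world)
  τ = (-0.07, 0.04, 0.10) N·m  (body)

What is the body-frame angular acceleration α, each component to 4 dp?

α = (-0.6625, 0.7800, 0.7771)

precession coupling ω×(Iω) = (0.0360, 0.0010, -0.0088)
α = I⁻¹(τ − ω×Iω) = (-0.6625, 0.7800, 0.7771)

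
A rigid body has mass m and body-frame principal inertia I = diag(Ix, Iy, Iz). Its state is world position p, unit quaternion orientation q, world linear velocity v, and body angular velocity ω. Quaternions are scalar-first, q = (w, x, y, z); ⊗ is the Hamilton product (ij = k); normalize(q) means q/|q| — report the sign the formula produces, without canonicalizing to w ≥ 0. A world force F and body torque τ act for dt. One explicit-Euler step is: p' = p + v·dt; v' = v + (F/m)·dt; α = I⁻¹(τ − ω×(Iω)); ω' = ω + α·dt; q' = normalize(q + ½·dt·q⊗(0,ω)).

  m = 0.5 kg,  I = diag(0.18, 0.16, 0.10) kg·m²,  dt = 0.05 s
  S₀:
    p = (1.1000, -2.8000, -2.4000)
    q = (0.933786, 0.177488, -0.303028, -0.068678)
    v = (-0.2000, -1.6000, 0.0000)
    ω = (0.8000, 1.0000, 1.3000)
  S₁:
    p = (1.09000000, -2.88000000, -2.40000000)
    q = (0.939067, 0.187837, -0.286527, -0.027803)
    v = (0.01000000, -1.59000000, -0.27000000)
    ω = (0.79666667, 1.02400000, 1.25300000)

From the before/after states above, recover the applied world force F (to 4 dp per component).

Δv = v₁−v₀ = (0.21000000, 0.01000000, -0.27000000)
applied force F = (2.1000, 0.1000, -2.7000)

F = (2.1000, 0.1000, -2.7000)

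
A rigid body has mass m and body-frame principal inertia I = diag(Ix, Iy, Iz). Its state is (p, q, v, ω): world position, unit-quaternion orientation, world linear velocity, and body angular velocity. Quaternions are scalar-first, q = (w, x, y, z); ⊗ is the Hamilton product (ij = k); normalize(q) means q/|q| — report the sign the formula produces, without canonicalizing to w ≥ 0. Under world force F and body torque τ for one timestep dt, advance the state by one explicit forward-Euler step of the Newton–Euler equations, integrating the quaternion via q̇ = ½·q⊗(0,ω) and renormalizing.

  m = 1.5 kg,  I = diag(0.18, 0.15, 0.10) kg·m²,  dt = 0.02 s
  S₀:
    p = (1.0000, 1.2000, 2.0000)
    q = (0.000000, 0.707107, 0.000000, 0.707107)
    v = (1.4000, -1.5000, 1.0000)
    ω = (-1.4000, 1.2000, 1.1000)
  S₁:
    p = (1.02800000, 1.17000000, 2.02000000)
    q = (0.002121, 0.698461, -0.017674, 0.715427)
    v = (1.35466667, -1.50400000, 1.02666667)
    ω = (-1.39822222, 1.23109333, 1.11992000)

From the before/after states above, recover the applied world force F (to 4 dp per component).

F = (-3.4000, -0.3000, 2.0000)

velocity change Δv = (-0.04533333, -0.00400000, 0.02666667)
applied force F = (-3.4000, -0.3000, 2.0000)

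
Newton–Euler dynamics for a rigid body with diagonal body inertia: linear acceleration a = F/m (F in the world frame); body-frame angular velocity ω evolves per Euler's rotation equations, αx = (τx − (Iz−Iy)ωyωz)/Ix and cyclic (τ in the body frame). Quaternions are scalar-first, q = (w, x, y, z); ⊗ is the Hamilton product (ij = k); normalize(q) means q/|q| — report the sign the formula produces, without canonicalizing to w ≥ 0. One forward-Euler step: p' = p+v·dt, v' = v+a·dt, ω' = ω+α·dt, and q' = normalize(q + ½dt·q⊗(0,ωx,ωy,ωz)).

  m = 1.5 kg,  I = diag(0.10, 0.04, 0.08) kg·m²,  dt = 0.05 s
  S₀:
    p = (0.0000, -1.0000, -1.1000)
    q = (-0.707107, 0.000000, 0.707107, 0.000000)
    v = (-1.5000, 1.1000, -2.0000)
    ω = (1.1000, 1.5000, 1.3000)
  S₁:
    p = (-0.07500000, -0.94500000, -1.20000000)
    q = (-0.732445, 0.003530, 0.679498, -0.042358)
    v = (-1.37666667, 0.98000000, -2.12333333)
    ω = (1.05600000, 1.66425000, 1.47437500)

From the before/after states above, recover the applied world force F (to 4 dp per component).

Δv = v₁−v₀ = (0.12333333, -0.12000000, -0.12333333)
applied force F = (3.7000, -3.6000, -3.7000)

F = (3.7000, -3.6000, -3.7000)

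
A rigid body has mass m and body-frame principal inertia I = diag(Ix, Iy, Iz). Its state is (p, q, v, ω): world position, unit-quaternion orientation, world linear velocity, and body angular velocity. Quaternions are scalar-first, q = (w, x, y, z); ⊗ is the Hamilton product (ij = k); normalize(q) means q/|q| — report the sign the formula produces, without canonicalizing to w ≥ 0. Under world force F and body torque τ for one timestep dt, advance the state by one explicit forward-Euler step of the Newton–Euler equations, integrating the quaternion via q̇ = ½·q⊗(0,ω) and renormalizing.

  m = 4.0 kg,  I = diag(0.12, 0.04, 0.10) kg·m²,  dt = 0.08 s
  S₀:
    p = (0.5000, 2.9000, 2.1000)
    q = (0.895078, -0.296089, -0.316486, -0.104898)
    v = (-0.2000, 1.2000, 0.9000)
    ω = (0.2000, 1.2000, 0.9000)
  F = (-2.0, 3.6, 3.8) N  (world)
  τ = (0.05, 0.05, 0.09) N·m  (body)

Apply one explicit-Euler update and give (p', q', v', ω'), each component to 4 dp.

linear accel F/m = (-0.5000, 0.9000, 0.9500)
p' = p + v·dt = (0.4840, 2.9960, 2.1720)
v' = v + a·dt = (-0.2400, 1.2720, 0.9760)
angular accel α = (-0.1233, 1.1600, 1.0920)
ω + α·dt = (0.1901, 1.2928, 0.9874)
q⊗(0,ω) = (0.5334092, 0.0200558, 1.3195941, 0.5135606)
q + ½dt·q⊗(0,ω), renormalized = (0.9147, -0.2947, -0.2632, -0.0842)

p' = (0.4840, 2.9960, 2.1720)
q' = (0.9147, -0.2947, -0.2632, -0.0842)
v' = (-0.2400, 1.2720, 0.9760)
ω' = (0.1901, 1.2928, 0.9874)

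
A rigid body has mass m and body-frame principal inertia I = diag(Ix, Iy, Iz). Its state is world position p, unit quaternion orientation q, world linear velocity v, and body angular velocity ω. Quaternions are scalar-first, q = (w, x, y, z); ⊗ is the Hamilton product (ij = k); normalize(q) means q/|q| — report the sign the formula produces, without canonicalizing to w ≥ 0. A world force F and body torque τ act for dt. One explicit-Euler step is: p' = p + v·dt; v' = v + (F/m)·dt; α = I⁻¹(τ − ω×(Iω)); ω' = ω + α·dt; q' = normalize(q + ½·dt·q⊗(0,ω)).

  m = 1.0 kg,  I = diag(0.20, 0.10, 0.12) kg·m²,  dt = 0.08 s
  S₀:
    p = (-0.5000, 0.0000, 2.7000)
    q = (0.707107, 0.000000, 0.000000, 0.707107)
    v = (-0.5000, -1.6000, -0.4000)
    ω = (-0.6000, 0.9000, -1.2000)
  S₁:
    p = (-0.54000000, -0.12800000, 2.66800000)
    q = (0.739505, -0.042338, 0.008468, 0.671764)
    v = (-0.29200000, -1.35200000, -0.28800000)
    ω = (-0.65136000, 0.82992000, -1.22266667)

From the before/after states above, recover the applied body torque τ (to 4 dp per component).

τ = (-0.1500, -0.0300, 0.0200)

Δω = ω₁−ω₀ = (-0.05136000, -0.07008000, -0.02266667)
gyro term ω₀×Iω₀ = (-0.0216, 0.0576, 0.0540)
I·α + gyro = (-0.1500, -0.0300, 0.0200)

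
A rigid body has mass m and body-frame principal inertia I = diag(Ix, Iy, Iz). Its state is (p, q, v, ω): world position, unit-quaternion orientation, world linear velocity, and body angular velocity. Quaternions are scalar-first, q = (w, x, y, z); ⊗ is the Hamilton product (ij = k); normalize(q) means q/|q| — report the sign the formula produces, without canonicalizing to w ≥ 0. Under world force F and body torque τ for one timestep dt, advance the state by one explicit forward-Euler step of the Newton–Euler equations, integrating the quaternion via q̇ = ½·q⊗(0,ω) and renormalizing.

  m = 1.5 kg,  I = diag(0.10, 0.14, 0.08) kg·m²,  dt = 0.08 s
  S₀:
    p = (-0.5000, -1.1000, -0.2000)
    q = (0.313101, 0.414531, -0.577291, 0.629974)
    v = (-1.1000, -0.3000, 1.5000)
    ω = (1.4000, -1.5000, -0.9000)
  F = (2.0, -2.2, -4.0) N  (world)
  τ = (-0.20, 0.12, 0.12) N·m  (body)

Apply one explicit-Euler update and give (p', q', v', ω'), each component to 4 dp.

new position p' = (-0.5880, -1.1240, -0.0800)
v + (F/m)dt = (-0.9933, -0.4173, 1.2867)
precession coupling ω×(Iω) = (-0.0810, -0.0252, -0.0840)
(τ − ω×Iω)/I = (-1.1900, 1.0371, 2.5500)
new body rate ω' = (1.3048, -1.4170, -0.6960)
Hamilton product q⊗(0,ω) = (-0.8793033, 1.9028643, 0.7853900, -0.0953800)
q + ½dt·q⊗(0,ω), renormalized = (0.2768, 0.4887, -0.5437, 0.6237)

p' = (-0.5880, -1.1240, -0.0800)
q' = (0.2768, 0.4887, -0.5437, 0.6237)
v' = (-0.9933, -0.4173, 1.2867)
ω' = (1.3048, -1.4170, -0.6960)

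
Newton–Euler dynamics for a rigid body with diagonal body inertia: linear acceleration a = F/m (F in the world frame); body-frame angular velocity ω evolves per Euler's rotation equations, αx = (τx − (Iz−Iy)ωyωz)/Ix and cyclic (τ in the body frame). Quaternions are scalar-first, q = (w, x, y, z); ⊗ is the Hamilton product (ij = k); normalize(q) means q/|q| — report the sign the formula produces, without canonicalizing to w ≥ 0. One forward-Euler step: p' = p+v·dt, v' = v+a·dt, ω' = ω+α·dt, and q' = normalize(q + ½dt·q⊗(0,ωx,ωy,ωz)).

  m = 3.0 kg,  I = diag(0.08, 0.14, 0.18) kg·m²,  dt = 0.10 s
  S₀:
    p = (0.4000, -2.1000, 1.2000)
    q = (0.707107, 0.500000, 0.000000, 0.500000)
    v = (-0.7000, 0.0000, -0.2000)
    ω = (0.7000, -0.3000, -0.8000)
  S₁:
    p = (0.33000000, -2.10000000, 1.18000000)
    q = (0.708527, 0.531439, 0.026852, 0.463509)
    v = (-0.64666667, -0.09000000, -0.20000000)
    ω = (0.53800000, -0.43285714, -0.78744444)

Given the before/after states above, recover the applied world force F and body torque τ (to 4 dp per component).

ω₁ − ω₀ = (-0.16200000, -0.13285714, 0.01255556)
precession coupling = (0.0096, 0.0560, -0.0126)
applied torque τ = (-0.1200, -0.1300, 0.0100)
Δv = v₁−v₀ = (0.05333333, -0.09000000, 0.00000000)
applied force F = (1.6000, -2.7000, 0.0000)

F = (1.6000, -2.7000, 0.0000)
τ = (-0.1200, -0.1300, 0.0100)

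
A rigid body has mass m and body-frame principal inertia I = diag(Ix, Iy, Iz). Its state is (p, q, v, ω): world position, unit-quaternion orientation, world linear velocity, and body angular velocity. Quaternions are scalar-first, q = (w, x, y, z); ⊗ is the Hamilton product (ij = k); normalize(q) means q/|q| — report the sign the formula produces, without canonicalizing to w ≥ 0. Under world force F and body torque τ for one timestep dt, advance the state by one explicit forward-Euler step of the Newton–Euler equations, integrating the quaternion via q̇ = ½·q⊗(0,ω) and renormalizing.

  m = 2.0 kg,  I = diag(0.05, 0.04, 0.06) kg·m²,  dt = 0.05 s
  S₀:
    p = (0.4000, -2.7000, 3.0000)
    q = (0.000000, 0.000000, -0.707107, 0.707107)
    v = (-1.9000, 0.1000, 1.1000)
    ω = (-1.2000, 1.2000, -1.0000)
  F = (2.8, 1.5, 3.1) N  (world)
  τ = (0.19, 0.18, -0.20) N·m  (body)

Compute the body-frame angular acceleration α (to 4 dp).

ω×(Iω) gyroscopic = (-0.0240, -0.0120, 0.0144)
angular accel α = (4.2800, 4.8000, -3.5733)

α = (4.2800, 4.8000, -3.5733)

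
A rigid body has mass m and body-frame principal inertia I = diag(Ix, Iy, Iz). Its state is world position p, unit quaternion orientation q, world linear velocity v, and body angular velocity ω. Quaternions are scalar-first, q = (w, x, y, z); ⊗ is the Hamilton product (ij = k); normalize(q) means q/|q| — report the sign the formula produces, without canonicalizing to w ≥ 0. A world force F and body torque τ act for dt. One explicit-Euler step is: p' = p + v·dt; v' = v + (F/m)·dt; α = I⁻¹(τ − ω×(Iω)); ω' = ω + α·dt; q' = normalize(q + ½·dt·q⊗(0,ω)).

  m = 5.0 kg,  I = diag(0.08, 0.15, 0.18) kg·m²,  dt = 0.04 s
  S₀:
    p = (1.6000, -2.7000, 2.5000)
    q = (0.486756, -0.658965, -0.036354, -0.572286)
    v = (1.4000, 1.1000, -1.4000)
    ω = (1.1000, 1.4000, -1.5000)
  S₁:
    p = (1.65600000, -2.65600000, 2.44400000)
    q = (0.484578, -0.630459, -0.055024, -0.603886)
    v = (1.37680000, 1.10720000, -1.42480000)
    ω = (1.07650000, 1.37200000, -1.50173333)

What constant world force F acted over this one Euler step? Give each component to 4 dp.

v₁ − v₀ = (-0.02320000, 0.00720000, -0.02480000)
F = m·Δv/dt = (-2.9000, 0.9000, -3.1000)

F = (-2.9000, 0.9000, -3.1000)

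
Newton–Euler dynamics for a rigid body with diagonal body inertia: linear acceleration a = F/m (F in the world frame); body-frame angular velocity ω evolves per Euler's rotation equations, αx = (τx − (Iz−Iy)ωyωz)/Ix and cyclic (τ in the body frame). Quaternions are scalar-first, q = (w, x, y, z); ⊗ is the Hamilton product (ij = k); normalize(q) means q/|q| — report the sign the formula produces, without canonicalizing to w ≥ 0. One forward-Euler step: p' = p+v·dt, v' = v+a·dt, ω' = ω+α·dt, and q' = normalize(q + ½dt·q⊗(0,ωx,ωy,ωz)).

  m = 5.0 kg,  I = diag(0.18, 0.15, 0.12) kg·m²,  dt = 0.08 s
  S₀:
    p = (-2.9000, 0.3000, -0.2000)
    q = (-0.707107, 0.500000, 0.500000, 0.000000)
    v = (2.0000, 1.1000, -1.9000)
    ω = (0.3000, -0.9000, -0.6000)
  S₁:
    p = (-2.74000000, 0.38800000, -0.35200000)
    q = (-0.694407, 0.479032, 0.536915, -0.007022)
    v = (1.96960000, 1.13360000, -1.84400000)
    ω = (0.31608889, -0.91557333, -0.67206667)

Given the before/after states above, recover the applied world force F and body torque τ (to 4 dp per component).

F = (-1.9000, 2.1000, 3.5000)
τ = (0.0200, -0.0400, -0.1000)

ω₁ − ω₀ = (0.01608889, -0.01557333, -0.07206667)
gyro term ω₀×Iω₀ = (-0.0162, -0.0108, 0.0081)
applied torque τ = (0.0200, -0.0400, -0.1000)
Δv = v₁−v₀ = (-0.03040000, 0.03360000, 0.05600000)
F = m·Δv/dt = (-1.9000, 2.1000, 3.5000)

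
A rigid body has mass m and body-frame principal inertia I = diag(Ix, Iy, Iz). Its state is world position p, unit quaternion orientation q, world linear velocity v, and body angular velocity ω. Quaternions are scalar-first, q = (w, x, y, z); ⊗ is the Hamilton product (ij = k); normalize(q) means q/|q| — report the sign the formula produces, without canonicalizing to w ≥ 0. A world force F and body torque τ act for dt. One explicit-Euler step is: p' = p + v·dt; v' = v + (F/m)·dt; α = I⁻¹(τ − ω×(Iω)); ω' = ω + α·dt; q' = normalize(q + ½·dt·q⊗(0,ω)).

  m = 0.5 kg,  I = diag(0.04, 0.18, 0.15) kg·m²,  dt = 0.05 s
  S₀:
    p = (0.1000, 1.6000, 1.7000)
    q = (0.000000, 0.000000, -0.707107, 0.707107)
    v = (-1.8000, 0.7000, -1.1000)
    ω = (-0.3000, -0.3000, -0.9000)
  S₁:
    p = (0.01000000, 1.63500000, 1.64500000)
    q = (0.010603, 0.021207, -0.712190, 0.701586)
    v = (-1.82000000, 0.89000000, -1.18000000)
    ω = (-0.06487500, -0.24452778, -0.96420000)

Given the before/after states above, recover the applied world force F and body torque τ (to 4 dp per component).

velocity change Δv = (-0.02000000, 0.19000000, -0.08000000)
m·(v₁−v₀)/dt = (-0.2000, 1.9000, -0.8000)
ω₁ − ω₀ = (0.23512500, 0.05547222, -0.06420000)
precession coupling = (-0.0081, -0.0297, 0.0126)
applied torque τ = (0.1800, 0.1700, -0.1800)

F = (-0.2000, 1.9000, -0.8000)
τ = (0.1800, 0.1700, -0.1800)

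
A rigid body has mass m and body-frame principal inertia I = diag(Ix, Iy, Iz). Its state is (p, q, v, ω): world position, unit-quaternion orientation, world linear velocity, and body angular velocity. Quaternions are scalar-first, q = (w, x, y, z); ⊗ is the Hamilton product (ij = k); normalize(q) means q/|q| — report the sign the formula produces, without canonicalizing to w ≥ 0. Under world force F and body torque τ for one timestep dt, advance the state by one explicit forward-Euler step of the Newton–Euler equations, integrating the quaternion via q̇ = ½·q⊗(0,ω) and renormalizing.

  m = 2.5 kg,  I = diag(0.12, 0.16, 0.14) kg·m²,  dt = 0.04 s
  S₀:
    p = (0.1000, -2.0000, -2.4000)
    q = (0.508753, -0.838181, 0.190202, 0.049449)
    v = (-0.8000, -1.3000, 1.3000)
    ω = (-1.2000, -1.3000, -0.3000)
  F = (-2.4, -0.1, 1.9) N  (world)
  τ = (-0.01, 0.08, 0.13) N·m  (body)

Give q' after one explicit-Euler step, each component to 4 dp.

q' = (0.4936, -0.8497, 0.1706, 0.0727)

Hamilton product q⊗(0,ω) = (-0.7437199, -0.6032805, -0.9721720, 1.1652518)
updated quaternion q' = (0.4936, -0.8497, 0.1706, 0.0727)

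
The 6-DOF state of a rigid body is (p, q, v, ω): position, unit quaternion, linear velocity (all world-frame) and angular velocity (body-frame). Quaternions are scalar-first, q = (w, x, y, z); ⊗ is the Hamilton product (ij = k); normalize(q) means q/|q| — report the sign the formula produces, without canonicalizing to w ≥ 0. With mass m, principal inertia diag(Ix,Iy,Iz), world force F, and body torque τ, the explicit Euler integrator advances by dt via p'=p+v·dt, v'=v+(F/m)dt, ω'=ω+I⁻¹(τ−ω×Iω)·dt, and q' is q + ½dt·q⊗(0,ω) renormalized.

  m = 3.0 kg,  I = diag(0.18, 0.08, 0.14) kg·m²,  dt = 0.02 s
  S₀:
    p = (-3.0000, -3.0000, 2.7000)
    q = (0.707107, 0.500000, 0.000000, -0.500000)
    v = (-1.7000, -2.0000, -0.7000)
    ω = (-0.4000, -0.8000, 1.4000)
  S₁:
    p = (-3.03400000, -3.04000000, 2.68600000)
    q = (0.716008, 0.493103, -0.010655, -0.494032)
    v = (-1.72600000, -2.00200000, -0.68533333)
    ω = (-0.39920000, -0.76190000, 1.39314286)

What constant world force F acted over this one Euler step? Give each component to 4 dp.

F = (-3.9000, -0.3000, 2.2000)

v₁ − v₀ = (-0.02600000, -0.00200000, 0.01466667)
F = m·Δv/dt = (-3.9000, -0.3000, 2.2000)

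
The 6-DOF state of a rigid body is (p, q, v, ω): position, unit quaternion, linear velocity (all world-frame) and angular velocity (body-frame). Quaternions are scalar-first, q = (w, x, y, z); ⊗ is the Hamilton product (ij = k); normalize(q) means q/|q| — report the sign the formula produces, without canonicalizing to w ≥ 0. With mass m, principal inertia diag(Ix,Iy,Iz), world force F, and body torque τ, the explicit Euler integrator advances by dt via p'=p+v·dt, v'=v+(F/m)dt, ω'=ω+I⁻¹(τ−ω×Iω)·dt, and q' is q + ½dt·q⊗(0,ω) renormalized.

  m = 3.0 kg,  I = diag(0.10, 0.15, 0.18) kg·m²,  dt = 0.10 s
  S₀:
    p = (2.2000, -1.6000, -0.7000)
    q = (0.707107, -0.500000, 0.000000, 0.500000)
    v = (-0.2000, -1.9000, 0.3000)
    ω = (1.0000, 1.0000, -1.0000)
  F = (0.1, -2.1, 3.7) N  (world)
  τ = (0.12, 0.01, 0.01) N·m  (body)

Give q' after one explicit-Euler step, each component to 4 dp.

Hamilton product q⊗(0,ω) = (1.0000000, 0.2071070, 0.7071070, -1.2071070)
q' = normalize(q + ½dt·q⊗(0,ω)) = (0.7543, -0.4878, 0.0352, 0.4380)

q' = (0.7543, -0.4878, 0.0352, 0.4380)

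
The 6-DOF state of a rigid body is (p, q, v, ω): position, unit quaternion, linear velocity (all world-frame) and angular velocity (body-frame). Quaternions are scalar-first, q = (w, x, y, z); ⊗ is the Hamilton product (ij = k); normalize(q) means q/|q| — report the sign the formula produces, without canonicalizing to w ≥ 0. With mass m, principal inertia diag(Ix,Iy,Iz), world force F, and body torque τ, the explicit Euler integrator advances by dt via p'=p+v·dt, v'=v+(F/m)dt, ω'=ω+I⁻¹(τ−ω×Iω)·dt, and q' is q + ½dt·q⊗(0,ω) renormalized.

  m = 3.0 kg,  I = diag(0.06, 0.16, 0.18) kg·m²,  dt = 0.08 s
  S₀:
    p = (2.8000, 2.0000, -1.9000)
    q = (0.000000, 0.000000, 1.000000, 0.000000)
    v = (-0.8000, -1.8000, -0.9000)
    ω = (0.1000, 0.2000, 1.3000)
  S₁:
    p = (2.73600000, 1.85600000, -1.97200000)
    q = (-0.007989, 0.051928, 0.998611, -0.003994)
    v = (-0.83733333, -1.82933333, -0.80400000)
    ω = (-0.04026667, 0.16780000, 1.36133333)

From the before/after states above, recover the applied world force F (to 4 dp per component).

v₁ − v₀ = (-0.03733333, -0.02933333, 0.09600000)
m·(v₁−v₀)/dt = (-1.4000, -1.1000, 3.6000)

F = (-1.4000, -1.1000, 3.6000)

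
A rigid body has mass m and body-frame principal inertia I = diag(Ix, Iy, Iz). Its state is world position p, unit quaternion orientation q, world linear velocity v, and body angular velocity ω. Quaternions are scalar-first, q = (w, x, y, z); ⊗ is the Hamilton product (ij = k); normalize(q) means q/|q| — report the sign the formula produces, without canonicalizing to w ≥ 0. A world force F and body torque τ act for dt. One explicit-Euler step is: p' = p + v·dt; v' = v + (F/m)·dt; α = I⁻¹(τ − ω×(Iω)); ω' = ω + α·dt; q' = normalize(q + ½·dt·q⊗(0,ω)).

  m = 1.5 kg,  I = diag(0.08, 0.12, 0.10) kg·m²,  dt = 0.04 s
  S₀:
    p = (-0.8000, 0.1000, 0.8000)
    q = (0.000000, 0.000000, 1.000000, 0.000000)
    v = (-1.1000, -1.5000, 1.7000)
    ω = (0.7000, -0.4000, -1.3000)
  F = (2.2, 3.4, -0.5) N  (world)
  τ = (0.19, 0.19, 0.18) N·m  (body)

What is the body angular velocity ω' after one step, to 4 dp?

α = I⁻¹(τ − ω×Iω) = (2.5050, 1.4317, 1.9120)
new body rate ω' = (0.8002, -0.3427, -1.2235)

ω' = (0.8002, -0.3427, -1.2235)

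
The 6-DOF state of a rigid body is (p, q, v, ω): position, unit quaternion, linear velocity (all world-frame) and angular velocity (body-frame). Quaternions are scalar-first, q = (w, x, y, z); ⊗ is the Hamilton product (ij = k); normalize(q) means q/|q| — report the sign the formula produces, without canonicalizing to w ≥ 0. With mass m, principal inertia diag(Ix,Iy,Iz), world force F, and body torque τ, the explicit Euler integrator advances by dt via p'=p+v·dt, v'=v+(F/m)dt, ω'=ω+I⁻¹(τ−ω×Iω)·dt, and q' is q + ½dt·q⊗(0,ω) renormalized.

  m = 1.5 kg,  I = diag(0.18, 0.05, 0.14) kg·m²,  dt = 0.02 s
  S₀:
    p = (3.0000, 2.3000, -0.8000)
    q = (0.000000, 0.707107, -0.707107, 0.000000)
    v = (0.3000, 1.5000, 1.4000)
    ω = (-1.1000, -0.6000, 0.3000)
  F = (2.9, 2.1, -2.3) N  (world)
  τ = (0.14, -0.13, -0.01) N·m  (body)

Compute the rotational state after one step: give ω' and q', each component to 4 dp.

(τ − ω×Iω)/I = (0.8678, -2.3360, 0.5414)
ω + α·dt = (-1.0826, -0.6467, 0.3108)
2q̇ = q⊗(0,ω) = (0.3535535, -0.2121321, -0.2121321, -1.2020819)
q + ½dt·q⊗(0,ω), renormalized = (0.0035, 0.7049, -0.7092, -0.0120)

ω' = (-1.0826, -0.6467, 0.3108)
q' = (0.0035, 0.7049, -0.7092, -0.0120)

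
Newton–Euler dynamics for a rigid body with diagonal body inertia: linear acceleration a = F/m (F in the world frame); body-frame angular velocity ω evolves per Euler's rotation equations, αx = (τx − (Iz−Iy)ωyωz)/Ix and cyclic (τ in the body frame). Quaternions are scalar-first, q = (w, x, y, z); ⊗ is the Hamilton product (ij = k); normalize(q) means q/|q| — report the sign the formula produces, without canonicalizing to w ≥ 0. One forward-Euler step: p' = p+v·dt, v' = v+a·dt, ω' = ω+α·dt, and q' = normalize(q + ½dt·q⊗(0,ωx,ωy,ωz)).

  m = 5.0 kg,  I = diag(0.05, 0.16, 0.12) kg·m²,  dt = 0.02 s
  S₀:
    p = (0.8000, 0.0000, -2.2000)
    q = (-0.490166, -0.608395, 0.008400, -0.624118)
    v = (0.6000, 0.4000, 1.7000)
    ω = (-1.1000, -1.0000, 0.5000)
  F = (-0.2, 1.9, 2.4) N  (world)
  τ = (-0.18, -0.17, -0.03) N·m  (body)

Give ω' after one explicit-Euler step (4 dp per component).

gyro term ω×Iω = (0.0200, 0.0385, 0.1210)
angular accel α = (-4.0000, -1.3031, -1.2583)
new body rate ω' = (-1.1800, -1.0261, 0.4748)

ω' = (-1.1800, -1.0261, 0.4748)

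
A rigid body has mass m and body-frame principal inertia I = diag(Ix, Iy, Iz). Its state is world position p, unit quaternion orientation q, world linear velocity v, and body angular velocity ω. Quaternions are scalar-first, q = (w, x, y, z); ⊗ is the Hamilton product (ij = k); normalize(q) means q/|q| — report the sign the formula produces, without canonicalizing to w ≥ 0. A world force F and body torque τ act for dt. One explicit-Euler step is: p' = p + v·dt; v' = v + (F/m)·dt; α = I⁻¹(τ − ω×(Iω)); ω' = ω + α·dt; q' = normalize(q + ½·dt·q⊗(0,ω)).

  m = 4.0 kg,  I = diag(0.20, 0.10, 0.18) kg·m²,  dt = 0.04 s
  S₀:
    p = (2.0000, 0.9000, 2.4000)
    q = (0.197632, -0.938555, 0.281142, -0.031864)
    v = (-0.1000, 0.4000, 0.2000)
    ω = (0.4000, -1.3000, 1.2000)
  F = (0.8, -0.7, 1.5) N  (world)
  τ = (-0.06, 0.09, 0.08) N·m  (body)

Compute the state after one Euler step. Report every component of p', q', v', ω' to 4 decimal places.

p' = (1.9960, 0.9160, 2.4080)
q' = (0.2131, -0.9304, 0.2981, -0.0050)
v' = (-0.0920, 0.3930, 0.2150)
ω' = (0.4130, -1.2678, 1.2062)

a = (0.2000, -0.1750, 0.3750)
p + v·dt = (1.9960, 0.9160, 2.4080)
new velocity v' = (-0.0920, 0.3930, 0.2150)
α = I⁻¹(τ − ω×Iω) = (0.3240, 0.8040, 0.1556)
ω' = ω + α·dt = (0.4130, -1.2678, 1.2062)
q⊗(0,ω) = (0.7791434, 0.3750000, 0.8565988, 1.3448231)
q' = normalize(q + ½dt·q⊗(0,ω)) = (0.2131, -0.9304, 0.2981, -0.0050)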